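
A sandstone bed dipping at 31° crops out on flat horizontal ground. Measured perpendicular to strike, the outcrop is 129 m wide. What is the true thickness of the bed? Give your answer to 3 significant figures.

66.4 m

True thickness t = w · sin(dip) = 129 × sin 31°
t = 129 × 0.5150 = 66.440 m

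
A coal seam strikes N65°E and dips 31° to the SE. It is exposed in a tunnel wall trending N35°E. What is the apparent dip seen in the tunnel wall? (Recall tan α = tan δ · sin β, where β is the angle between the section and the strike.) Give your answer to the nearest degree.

The strike is N65°E and the section trends N35°E; the acute angle between them is β = 30°.
tan(apparent dip) = tan 31° · sin 30° = 0.3004
α = arctan(0.3004) = 16.72°

17°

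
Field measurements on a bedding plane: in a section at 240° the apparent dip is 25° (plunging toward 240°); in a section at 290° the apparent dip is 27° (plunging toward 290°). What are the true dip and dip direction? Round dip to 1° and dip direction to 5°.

true dip 28°, dip direction 270°

Each apparent-dip line lies in the plane. As unit vectors (x east, y north, z up), v₁ plunges 25°→240° and v₂ plunges 27°→290°.
n = v₁ × v₂ = (-0.335, 0.002, 0.619) (taken with n_z > 0).
tan δ = √(n_x²+n_y²)/n_z = 0.335/0.619, so δ = 28.4°.
Dip direction = azimuth of (n_x, n_y) = atan2(-0.335, 0.002) = 270°.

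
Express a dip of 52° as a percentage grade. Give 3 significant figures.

grade % = 100 × tan 52° = 100 × 1.2799

128%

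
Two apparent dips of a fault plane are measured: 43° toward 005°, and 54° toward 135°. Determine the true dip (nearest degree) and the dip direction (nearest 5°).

The two traces are lines in the plane: v₁ = (sin 5°·cos 43°, cos 5°·cos 43°, −sin 43°), v₂ = (sin 135°·cos 54°, cos 135°·cos 54°, −sin 54°).
n = v₁ × v₂ = (0.873, 0.232, 0.329) (taken with n_z > 0).
Dip δ = arctan(|n_h|/n_z) = arctan(0.903/0.329) = 70.0°.
The horizontal component of n points toward azimuth atan2(n_x, n_y) = 75°, the dip direction.

true dip 70°, dip direction 075°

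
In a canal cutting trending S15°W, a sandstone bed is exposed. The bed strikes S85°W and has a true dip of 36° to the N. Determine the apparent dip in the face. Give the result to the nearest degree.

Angle between strike (S85°W) and section (S15°W): β = 70°.
tan α = tan 36° × sin 70° = 0.7265 × 0.9397 = 0.6827
apparent dip = arctan 0.6827 = 34.32°

34°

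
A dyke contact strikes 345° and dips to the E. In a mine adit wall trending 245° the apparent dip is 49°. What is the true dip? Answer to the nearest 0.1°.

The section is 80° from the strike.
tan(true dip) = tan 49° / sin 80° = 1.1681
true dip = arctan 1.1681 = 49.43°

49.4°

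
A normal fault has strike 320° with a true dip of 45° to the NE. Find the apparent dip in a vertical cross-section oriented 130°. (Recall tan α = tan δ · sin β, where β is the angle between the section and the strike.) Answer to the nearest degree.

The section lies 10° from the strike.
tan(apparent dip) = tan 45° · sin 10° = 0.1736
α = arctan(0.1736) = 9.85°

10°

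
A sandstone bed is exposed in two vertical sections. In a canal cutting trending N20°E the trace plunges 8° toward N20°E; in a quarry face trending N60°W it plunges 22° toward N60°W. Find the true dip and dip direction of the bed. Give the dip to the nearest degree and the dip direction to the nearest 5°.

The two traces are lines in the plane: v₁ = (sin 20°·cos 8°, cos 20°·cos 8°, −sin 8°), v₂ = (sin 300°·cos 22°, cos 300°·cos 22°, −sin 22°).
The plane normal is n = v₁ × v₂ ∝ (-0.284, 0.239, 0.904).
tan δ = √(n_x²+n_y²)/n_z = 0.371/0.904, so δ = 22.3°.
The horizontal component of n points toward azimuth atan2(n_x, n_y) = 310°, the dip direction.

true dip 22°, dip direction 310°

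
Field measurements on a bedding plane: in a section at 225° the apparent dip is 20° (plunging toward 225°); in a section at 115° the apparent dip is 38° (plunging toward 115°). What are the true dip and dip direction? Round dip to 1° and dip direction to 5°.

Represent each trace as a vector plunging at its apparent dip toward its trend (east-north-up frame): v₁ = (-0.664, -0.664, -0.342), v₂ = (0.714, -0.333, -0.616).
Cross product v₁ × v₂ gives the pole to the plane: n ∝ (0.295, -0.653, 0.696).
tan δ = √(n_x²+n_y²)/n_z = 0.717/0.696, so δ = 45.9°.
The horizontal component of n points toward azimuth atan2(n_x, n_y) = 156°, the dip direction.

true dip 46°, dip direction 155°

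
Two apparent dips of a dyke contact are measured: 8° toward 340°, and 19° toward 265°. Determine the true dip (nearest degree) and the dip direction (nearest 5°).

Each apparent-dip line lies in the plane. As unit vectors (x east, y north, z up), v₁ plunges 8°→340° and v₂ plunges 19°→265°.
The plane normal is n = v₁ × v₂ ∝ (-0.314, 0.021, 0.904).
tan δ = √(n_x²+n_y²)/n_z = 0.315/0.904, so δ = 19.2°.
Dip direction = atan2(-0.314, 0.021) = 274° (azimuth of n's horizontal projection).

true dip 19°, dip direction 275°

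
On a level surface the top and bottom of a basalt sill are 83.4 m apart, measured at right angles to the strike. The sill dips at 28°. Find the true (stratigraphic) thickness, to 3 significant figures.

True thickness t = w · sin(dip) = 83.4 × sin 28°
t = 83.4 × 0.4695 = 39.154 m

39.2 m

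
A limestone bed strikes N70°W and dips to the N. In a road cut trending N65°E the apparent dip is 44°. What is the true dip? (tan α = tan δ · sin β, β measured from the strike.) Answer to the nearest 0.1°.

53.8°

β = acute angle between strike N70°W and section N65°E = 45°.
tan(true dip) = tan 44° / sin 45° = 1.3657
δ = arctan(1.3657) = 53.79°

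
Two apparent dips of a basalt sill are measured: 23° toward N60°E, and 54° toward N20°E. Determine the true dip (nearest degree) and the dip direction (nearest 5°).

The two traces are lines in the plane: v₁ = (sin 60°·cos 23°, cos 60°·cos 23°, −sin 23°), v₂ = (sin 20°·cos 54°, cos 20°·cos 54°, −sin 54°).
Cross product v₁ × v₂ gives the pole to the plane: n ∝ (-0.157, 0.566, 0.348).
tan δ = √(n_x²+n_y²)/n_z = 0.588/0.348, so δ = 59.4°.
The horizontal component of n points toward azimuth atan2(n_x, n_y) = 345°, the dip direction.

true dip 59°, dip direction 345°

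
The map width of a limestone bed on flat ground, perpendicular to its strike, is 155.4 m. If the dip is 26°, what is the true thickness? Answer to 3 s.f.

68.1 m

True thickness t = w · sin(dip) = 155.4 × sin 26°
t = 155.4 × 0.4384 = 68.123 m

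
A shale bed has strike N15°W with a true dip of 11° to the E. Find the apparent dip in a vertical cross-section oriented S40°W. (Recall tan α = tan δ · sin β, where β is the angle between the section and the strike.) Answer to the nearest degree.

The section lies 55° from the strike.
tan α = tan 11° × sin 55° = 0.1944 × 0.8192 = 0.1592
apparent dip = arctan 0.1592 = 9.05°

9°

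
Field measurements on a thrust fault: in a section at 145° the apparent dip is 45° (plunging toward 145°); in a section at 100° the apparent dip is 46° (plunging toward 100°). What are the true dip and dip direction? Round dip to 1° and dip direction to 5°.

Each apparent-dip line lies in the plane. As unit vectors (x east, y north, z up), v₁ plunges 45°→145° and v₂ plunges 46°→100°.
Cross product v₁ × v₂ gives the pole to the plane: n ∝ (0.331, -0.192, 0.347).
tan δ = √(n_x²+n_y²)/n_z = 0.383/0.347, so δ = 47.8°.
Dip direction = atan2(0.331, -0.192) = 120° (azimuth of n's horizontal projection).

true dip 48°, dip direction 120°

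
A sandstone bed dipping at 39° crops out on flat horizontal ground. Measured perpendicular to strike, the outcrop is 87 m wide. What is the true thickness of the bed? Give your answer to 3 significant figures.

True thickness t = w · sin(dip) = 87 × sin 39°
t = 87 × 0.6293 = 54.751 m

54.8 m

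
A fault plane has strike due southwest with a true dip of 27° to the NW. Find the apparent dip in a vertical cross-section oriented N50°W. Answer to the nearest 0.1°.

The section lies 85° from the strike.
tan(apparent dip) = tan 27° · sin 85° = 0.5076
apparent dip = arctan 0.5076 = 26.91°

26.9°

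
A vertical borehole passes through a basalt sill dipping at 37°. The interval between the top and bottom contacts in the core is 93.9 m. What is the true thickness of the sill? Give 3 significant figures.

75.0 m

True thickness t = h · cos(dip) = 93.9 × cos 37°
t = 93.9 × 0.7986 = 74.992 m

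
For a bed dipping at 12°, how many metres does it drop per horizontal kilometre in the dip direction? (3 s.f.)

213 m

drop per km = 1000 × tan 12° = 1000 × 0.2126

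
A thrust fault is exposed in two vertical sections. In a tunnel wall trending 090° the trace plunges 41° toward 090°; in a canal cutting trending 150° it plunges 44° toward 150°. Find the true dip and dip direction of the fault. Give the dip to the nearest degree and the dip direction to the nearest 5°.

Each apparent-dip line lies in the plane. As unit vectors (x east, y north, z up), v₁ plunges 41°→090° and v₂ plunges 44°→150°.
Cross product v₁ × v₂ gives the pole to the plane: n ∝ (0.409, -0.288, 0.470).
True dip = arccos(n_z / |n|) = arccos(0.6849) = 46.8°.
The horizontal component of n points toward azimuth atan2(n_x, n_y) = 125°, the dip direction.

true dip 47°, dip direction 125°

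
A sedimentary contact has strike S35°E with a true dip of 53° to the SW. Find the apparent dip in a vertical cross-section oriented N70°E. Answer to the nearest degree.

52°

The section lies 75° from the strike.
tan(apparent dip) = tan 53° · sin 75° = 1.2818
apparent dip = arctan 1.2818 = 52.04°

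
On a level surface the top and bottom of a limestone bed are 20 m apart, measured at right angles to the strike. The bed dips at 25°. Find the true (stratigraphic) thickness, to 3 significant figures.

True thickness t = w · sin(dip) = 20 × sin 25°
t = 20 × 0.4226 = 8.452 m

8.45 m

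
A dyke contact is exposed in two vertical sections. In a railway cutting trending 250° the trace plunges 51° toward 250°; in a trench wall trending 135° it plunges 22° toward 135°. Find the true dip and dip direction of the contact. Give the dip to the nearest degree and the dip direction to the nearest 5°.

Represent each trace as a vector plunging at its apparent dip toward its trend (east-north-up frame): v₁ = (-0.591, -0.215, -0.777), v₂ = (0.656, -0.656, -0.375).
n = v₁ × v₂ = (-0.429, -0.731, 0.529) (taken with n_z > 0).
Dip δ = arctan(|n_h|/n_z) = arctan(0.848/0.529) = 58.0°.
The horizontal component of n points toward azimuth atan2(n_x, n_y) = 210°, the dip direction.

true dip 58°, dip direction 210°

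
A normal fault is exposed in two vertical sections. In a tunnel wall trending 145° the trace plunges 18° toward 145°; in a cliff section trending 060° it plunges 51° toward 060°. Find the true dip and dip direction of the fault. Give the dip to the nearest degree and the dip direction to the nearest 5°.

true dip 51°, dip direction 070°

Represent each trace as a vector plunging at its apparent dip toward its trend (east-north-up frame): v₁ = (0.546, -0.779, -0.309), v₂ = (0.545, 0.315, -0.777).
n = v₁ × v₂ = (0.703, 0.256, 0.596) (taken with n_z > 0).
tan δ = √(n_x²+n_y²)/n_z = 0.748/0.596, so δ = 51.4°.
The horizontal component of n points toward azimuth atan2(n_x, n_y) = 70°, the dip direction.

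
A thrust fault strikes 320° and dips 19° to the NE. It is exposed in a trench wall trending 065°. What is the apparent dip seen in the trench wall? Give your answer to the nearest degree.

The strike is 320° and the section trends 065°; the acute angle between them is β = 75°.
tan(apparent dip) = tan 19° · sin 75° = 0.3326
apparent dip = arctan 0.3326 = 18.40°

18°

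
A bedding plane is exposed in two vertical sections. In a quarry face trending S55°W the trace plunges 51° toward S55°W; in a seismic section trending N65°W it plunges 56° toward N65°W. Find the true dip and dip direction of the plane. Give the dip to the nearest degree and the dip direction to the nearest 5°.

true dip 58°, dip direction 275°

Represent each trace as a vector plunging at its apparent dip toward its trend (east-north-up frame): v₁ = (-0.516, -0.361, -0.777), v₂ = (-0.507, 0.236, -0.829).
n = v₁ × v₂ = (-0.483, 0.034, 0.305) (taken with n_z > 0).
Dip δ = arctan(|n_h|/n_z) = arctan(0.484/0.305) = 57.8°.
Dip direction = azimuth of (n_x, n_y) = atan2(-0.483, 0.034) = 274°.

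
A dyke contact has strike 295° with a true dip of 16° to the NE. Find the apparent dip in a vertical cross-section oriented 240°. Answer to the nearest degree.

Angle between strike (295°) and section (240°): β = 55°.
tan(apparent dip) = tan 16° · sin 55° = 0.2349
α = arctan(0.2349) = 13.22°

13°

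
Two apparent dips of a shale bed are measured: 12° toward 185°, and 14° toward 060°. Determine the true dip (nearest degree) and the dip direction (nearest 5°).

true dip 27°, dip direction 120°

Represent each trace as a vector plunging at its apparent dip toward its trend (east-north-up frame): v₁ = (-0.085, -0.974, -0.208), v₂ = (0.840, 0.485, -0.242).
n = v₁ × v₂ = (0.337, -0.195, 0.777) (taken with n_z > 0).
Dip δ = arctan(|n_h|/n_z) = arctan(0.389/0.777) = 26.6°.
Dip direction = azimuth of (n_x, n_y) = atan2(0.337, -0.195) = 120°.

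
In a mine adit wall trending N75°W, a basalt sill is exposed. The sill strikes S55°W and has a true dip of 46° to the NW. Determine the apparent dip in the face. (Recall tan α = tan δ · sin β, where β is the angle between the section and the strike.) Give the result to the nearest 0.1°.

Angle between strike (S55°W) and section (N75°W): β = 50°.
tan(apparent dip) = tan 46° · sin 50° = 0.7933
apparent dip = arctan 0.7933 = 38.42°

38.4°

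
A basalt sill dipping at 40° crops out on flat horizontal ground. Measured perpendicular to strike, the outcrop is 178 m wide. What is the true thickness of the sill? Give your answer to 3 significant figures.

True thickness t = w · sin(dip) = 178 × sin 40°
t = 178 × 0.6428 = 114.416 m

114 m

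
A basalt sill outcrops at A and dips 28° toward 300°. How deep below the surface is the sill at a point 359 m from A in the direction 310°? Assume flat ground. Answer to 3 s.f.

The hole lies 10° from the dip direction, so the down-dip offset is 359 × cos 10° = 353.55 m.
Depth = down-dip offset × tan(dip) = 353.55 × tan 28° = 353.55 × 0.5317
Depth = 187.98 m

188 m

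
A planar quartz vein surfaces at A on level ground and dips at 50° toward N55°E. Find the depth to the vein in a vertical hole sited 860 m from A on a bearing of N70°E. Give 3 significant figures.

990 m

The hole lies 15° from the dip direction, so the down-dip offset is 860 × cos 15° = 830.70 m.
Depth = down-dip offset × tan(dip) = 830.70 × tan 50° = 830.70 × 1.1918
Depth = 989.99 m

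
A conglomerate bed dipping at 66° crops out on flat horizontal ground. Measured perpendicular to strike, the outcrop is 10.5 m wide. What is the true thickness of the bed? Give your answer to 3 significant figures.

9.59 m

True thickness t = w · sin(dip) = 10.5 × sin 66°
t = 10.5 × 0.9135 = 9.592 m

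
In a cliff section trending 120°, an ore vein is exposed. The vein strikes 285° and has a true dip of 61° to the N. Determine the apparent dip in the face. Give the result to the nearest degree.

Angle between strike (285°) and section (120°): β = 15°.
tan α = tan 61° × sin 15° = 1.8040 × 0.2588 = 0.4669
apparent dip = arctan 0.4669 = 25.03°

25°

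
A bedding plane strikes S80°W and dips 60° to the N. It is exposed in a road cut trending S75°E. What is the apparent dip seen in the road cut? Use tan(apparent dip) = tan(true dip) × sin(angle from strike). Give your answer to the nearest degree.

The strike is S80°W and the section trends S75°E; the acute angle between them is β = 25°.
tan(apparent dip) = tan 60° · sin 25° = 0.7320
apparent dip = arctan 0.7320 = 36.20°

36°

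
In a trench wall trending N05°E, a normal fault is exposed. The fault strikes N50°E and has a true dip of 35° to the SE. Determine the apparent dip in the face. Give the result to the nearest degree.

26°

The strike is N50°E and the section trends N05°E; the acute angle between them is β = 45°.
tan(apparent dip) = tan 35° · sin 45° = 0.4951
α = arctan(0.4951) = 26.34°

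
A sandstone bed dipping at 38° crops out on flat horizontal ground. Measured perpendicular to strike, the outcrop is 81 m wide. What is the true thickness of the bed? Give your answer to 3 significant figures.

49.9 m

True thickness t = w · sin(dip) = 81 × sin 38°
t = 81 × 0.6157 = 49.869 m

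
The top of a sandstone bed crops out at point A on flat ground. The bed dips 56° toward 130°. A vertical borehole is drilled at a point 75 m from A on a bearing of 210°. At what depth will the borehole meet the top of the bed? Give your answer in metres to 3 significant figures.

19.3 m

The hole lies 80° from the dip direction, so the down-dip offset is 75 × cos 80° = 13.02 m.
Depth = down-dip offset × tan(dip) = 13.02 × tan 56° = 13.02 × 1.4826
Depth = 19.31 m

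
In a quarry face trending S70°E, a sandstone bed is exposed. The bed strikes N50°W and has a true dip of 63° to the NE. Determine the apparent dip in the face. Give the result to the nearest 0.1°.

33.9°

The section lies 20° from the strike.
tan α = tan 63° × sin 20° = 1.9626 × 0.3420 = 0.6713
apparent dip = arctan 0.6713 = 33.87°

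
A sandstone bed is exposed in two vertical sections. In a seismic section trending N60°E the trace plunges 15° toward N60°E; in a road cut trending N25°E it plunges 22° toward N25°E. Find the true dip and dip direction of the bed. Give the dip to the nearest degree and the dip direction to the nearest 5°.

true dip 23°, dip direction 010°

Each apparent-dip line lies in the plane. As unit vectors (x east, y north, z up), v₁ plunges 15°→N60°E and v₂ plunges 22°→N25°E.
Cross product v₁ × v₂ gives the pole to the plane: n ∝ (0.037, 0.212, 0.514).
Dip δ = arctan(|n_h|/n_z) = arctan(0.215/0.514) = 22.7°.
The horizontal component of n points toward azimuth atan2(n_x, n_y) = 10°, the dip direction.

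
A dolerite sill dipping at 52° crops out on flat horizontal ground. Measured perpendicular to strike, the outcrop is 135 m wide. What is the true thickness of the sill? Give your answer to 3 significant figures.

106 m

True thickness t = w · sin(dip) = 135 × sin 52°
t = 135 × 0.7880 = 106.381 m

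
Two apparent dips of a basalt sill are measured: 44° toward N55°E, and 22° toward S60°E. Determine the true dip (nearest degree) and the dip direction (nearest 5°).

true dip 44°, dip direction 055°

Represent each trace as a vector plunging at its apparent dip toward its trend (east-north-up frame): v₁ = (0.589, 0.413, -0.695), v₂ = (0.803, -0.464, -0.375).
n = v₁ × v₂ = (0.477, 0.337, 0.604) (taken with n_z > 0).
tan δ = √(n_x²+n_y²)/n_z = 0.584/0.604, so δ = 44.0°.
Dip direction = atan2(0.477, 0.337) = 55° (azimuth of n's horizontal projection).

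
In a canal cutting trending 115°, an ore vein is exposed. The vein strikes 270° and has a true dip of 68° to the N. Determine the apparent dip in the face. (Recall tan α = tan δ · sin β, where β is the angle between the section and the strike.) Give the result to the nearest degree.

46°

The section lies 25° from the strike.
tan α = tan 68° × sin 25° = 2.4751 × 0.4226 = 1.0460
apparent dip = arctan 1.0460 = 46.29°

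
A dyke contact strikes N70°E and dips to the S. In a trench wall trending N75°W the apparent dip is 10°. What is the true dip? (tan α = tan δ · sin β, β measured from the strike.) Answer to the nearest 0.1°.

17.1°

The section is 35° from the strike.
tan(true dip) = tan 10° / sin 35° = 0.3074
δ = arctan(0.3074) = 17.09°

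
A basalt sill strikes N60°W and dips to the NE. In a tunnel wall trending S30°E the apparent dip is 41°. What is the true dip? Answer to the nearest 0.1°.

60.1°

β = acute angle between strike N60°W and section S30°E = 30°.
tan(true dip) = tan 41° / sin 30° = 1.7386
true dip = arctan 1.7386 = 60.09°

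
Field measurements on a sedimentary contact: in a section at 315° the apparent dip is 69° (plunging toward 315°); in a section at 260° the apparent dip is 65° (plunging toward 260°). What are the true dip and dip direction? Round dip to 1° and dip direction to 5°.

true dip 70°, dip direction 300°

The two traces are lines in the plane: v₁ = (sin 315°·cos 69°, cos 315°·cos 69°, −sin 69°), v₂ = (sin 260°·cos 65°, cos 260°·cos 65°, −sin 65°).
n = v₁ × v₂ = (-0.298, 0.159, 0.124) (taken with n_z > 0).
tan δ = √(n_x²+n_y²)/n_z = 0.338/0.124, so δ = 69.8°.
Dip direction = atan2(-0.298, 0.159) = 298° (azimuth of n's horizontal projection).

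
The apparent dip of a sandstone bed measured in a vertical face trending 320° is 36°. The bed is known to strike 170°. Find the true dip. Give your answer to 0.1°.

The section is 30° from the strike.
tan δ = tan α / sin β = tan 36° / sin 30° = 0.7265 / 0.5000 = 1.4531
true dip = arctan 1.4531 = 55.46°

55.5°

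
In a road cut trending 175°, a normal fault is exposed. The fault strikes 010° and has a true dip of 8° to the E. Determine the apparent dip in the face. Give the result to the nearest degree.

2°

The section lies 15° from the strike.
tan(apparent dip) = tan 8° · sin 15° = 0.0364
α = arctan(0.0364) = 2.08°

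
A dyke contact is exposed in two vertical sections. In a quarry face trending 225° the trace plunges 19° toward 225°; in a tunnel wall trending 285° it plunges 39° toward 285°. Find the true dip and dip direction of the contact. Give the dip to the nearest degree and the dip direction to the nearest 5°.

The two traces are lines in the plane: v₁ = (sin 225°·cos 19°, cos 225°·cos 19°, −sin 19°), v₂ = (sin 285°·cos 39°, cos 285°·cos 39°, −sin 39°).
The plane normal is n = v₁ × v₂ ∝ (-0.486, 0.176, 0.636).
tan δ = √(n_x²+n_y²)/n_z = 0.517/0.636, so δ = 39.1°.
Dip direction = atan2(-0.486, 0.176) = 290° (azimuth of n's horizontal projection).

true dip 39°, dip direction 290°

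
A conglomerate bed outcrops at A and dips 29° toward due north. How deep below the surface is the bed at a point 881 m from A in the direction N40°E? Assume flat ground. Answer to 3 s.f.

The hole lies 40° from the dip direction, so the down-dip offset is 881 × cos 40° = 674.89 m.
Depth = down-dip offset × tan(dip) = 674.89 × tan 29° = 674.89 × 0.5543
Depth = 374.09 m

374 m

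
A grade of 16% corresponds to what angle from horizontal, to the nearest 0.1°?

tan θ = 16/100 = 0.1600
θ = arctan(0.1600) = 9.09°

9.1°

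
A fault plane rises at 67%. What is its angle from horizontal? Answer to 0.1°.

tan θ = 67/100 = 0.6700
θ = arctan(0.6700) = 33.82°

33.8°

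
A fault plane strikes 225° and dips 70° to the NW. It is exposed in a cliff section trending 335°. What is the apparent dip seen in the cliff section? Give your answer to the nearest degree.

69°

Angle between strike (225°) and section (335°): β = 70°.
tan(apparent dip) = tan 70° · sin 70° = 2.5818
α = arctan(2.5818) = 68.83°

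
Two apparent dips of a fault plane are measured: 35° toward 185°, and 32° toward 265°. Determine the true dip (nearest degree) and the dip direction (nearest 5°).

true dip 41°, dip direction 220°

The two traces are lines in the plane: v₁ = (sin 185°·cos 35°, cos 185°·cos 35°, −sin 35°), v₂ = (sin 265°·cos 32°, cos 265°·cos 32°, −sin 32°).
Cross product v₁ × v₂ gives the pole to the plane: n ∝ (-0.390, -0.447, 0.684).
True dip = arccos(n_z / |n|) = arccos(0.7556) = 40.9°.
Dip direction = atan2(-0.390, -0.447) = 221° (azimuth of n's horizontal projection).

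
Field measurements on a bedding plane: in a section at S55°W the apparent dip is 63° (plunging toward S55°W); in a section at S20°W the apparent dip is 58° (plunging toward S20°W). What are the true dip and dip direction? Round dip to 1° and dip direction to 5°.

true dip 63°, dip direction 235°

Each apparent-dip line lies in the plane. As unit vectors (x east, y north, z up), v₁ plunges 63°→S55°W and v₂ plunges 58°→S20°W.
Cross product v₁ × v₂ gives the pole to the plane: n ∝ (-0.223, -0.154, 0.138).
True dip = arccos(n_z / |n|) = arccos(0.4540) = 63.0°.
Dip direction = azimuth of (n_x, n_y) = atan2(-0.223, -0.154) = 235°.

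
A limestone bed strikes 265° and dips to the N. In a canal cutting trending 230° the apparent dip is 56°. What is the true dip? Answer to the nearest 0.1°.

The section is 35° from the strike.
tan δ = tan α / sin β = tan 56° / sin 35° = 1.4826 / 0.5736 = 2.5848
true dip = arctan 2.5848 = 68.85°

68.8°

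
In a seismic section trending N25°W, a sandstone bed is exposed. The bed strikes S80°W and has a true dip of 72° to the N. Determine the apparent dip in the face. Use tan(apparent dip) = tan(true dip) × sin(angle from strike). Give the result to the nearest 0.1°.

The strike is S80°W and the section trends N25°W; the acute angle between them is β = 75°.
tan α = tan 72° × sin 75° = 3.0777 × 0.9659 = 2.9728
apparent dip = arctan 2.9728 = 71.41°

71.4°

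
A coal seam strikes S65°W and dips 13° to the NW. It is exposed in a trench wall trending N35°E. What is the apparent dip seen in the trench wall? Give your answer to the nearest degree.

Angle between strike (S65°W) and section (N35°E): β = 30°.
tan α = tan 13° × sin 30° = 0.2309 × 0.5000 = 0.1154
α = arctan(0.1154) = 6.58°

7°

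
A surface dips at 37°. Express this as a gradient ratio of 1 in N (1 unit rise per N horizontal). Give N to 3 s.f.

1 : N means tan θ = 1/N, so N = 1/tan 37° = 1/0.7536

1 in 1.33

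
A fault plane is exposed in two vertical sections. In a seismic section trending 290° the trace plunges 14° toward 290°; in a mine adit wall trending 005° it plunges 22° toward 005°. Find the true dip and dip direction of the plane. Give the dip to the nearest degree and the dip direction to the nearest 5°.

Each apparent-dip line lies in the plane. As unit vectors (x east, y north, z up), v₁ plunges 14°→290° and v₂ plunges 22°→005°.
n = v₁ × v₂ = (-0.099, 0.361, 0.869) (taken with n_z > 0).
Dip δ = arctan(|n_h|/n_z) = arctan(0.374/0.869) = 23.3°.
Dip direction = atan2(-0.099, 0.361) = 345° (azimuth of n's horizontal projection).

true dip 23°, dip direction 345°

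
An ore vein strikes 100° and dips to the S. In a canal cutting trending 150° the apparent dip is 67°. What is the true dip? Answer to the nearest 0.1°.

72.0°

β = acute angle between strike 100° and section 150° = 50°.
tan δ = tan α / sin β = tan 67° / sin 50° = 2.3559 / 0.7660 = 3.0753
δ = arctan(3.0753) = 71.99°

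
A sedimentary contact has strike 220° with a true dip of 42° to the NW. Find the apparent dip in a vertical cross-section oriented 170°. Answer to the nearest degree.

35°

The section lies 50° from the strike.
tan α = tan 42° × sin 50° = 0.9004 × 0.7660 = 0.6897
apparent dip = arctan 0.6897 = 34.60°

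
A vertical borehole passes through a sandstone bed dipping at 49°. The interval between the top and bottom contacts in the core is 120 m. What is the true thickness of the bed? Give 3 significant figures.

True thickness t = h · cos(dip) = 120 × cos 49°
t = 120 × 0.6561 = 78.727 m

78.7 m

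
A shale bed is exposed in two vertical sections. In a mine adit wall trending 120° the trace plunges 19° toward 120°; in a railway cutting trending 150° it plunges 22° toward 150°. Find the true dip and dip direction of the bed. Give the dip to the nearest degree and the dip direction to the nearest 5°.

The two traces are lines in the plane: v₁ = (sin 120°·cos 19°, cos 120°·cos 19°, −sin 19°), v₂ = (sin 150°·cos 22°, cos 150°·cos 22°, −sin 22°).
n = v₁ × v₂ = (0.084, -0.156, 0.438) (taken with n_z > 0).
Dip δ = arctan(|n_h|/n_z) = arctan(0.177/0.438) = 22.0°.
Dip direction = atan2(0.084, -0.156) = 152° (azimuth of n's horizontal projection).

true dip 22°, dip direction 150°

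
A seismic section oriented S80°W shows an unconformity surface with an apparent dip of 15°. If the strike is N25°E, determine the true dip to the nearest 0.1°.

18.1°

The section is 55° from the strike.
tan(true dip) = tan 15° / sin 55° = 0.3271
δ = arctan(0.3271) = 18.11°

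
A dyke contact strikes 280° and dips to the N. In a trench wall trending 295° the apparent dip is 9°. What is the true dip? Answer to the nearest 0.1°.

β = acute angle between strike 280° and section 295° = 15°.
tan(true dip) = tan 9° / sin 15° = 0.6120
δ = arctan(0.6120) = 31.46°

31.5°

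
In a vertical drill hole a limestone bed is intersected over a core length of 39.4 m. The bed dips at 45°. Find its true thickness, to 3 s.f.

True thickness t = h · cos(dip) = 39.4 × cos 45°
t = 39.4 × 0.7071 = 27.860 m

27.9 m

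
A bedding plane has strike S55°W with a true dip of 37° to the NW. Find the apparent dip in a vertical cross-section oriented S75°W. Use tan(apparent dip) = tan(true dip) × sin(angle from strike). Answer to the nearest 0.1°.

The strike is S55°W and the section trends S75°W; the acute angle between them is β = 20°.
tan(apparent dip) = tan 37° · sin 20° = 0.2577
α = arctan(0.2577) = 14.45°

14.5°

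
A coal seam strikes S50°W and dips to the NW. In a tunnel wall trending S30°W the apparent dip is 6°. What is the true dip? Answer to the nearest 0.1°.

17.1°

The section is 20° from the strike.
tan δ = tan α / sin β = tan 6° / sin 20° = 0.1051 / 0.3420 = 0.3073
δ = arctan(0.3073) = 17.08°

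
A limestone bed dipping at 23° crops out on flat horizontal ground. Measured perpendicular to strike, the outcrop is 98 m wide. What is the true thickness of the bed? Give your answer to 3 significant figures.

True thickness t = w · sin(dip) = 98 × sin 23°
t = 98 × 0.3907 = 38.292 m

38.3 m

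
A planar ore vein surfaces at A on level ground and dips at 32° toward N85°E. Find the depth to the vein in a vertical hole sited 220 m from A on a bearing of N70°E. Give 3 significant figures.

The hole lies 15° from the dip direction, so the down-dip offset is 220 × cos 15° = 212.50 m.
Depth = down-dip offset × tan(dip) = 212.50 × tan 32° = 212.50 × 0.6249
Depth = 132.79 m

133 m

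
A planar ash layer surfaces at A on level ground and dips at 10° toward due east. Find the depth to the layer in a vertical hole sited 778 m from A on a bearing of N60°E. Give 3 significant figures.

119 m

The hole lies 30° from the dip direction, so the down-dip offset is 778 × cos 30° = 673.77 m.
Depth = down-dip offset × tan(dip) = 673.77 × tan 10° = 673.77 × 0.1763
Depth = 118.80 m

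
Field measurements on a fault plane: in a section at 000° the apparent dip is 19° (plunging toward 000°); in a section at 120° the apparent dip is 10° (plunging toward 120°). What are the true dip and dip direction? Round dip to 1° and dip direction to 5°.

true dip 28°, dip direction 050°

Each apparent-dip line lies in the plane. As unit vectors (x east, y north, z up), v₁ plunges 19°→000° and v₂ plunges 10°→120°.
n = v₁ × v₂ = (0.324, 0.278, 0.806) (taken with n_z > 0).
True dip = arccos(n_z / |n|) = arccos(0.8837) = 27.9°.
The horizontal component of n points toward azimuth atan2(n_x, n_y) = 49°, the dip direction.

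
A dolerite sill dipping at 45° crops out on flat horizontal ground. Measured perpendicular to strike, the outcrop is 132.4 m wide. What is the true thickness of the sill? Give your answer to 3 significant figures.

True thickness t = w · sin(dip) = 132.4 × sin 45°
t = 132.4 × 0.7071 = 93.621 m

93.6 m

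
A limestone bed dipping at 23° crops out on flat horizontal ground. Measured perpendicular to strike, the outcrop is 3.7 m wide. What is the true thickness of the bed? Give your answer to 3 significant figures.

1.45 m

True thickness t = w · sin(dip) = 3.7 × sin 23°
t = 3.7 × 0.3907 = 1.446 m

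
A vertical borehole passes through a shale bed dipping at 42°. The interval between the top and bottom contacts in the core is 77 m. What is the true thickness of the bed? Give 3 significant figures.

57.2 m

True thickness t = h · cos(dip) = 77 × cos 42°
t = 77 × 0.7431 = 57.222 m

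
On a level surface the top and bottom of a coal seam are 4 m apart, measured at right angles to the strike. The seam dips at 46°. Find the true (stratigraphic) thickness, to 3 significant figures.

2.88 m

True thickness t = w · sin(dip) = 4 × sin 46°
t = 4 × 0.7193 = 2.877 m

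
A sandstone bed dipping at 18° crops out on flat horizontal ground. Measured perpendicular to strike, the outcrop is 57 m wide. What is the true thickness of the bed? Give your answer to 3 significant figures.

True thickness t = w · sin(dip) = 57 × sin 18°
t = 57 × 0.3090 = 17.614 m

17.6 m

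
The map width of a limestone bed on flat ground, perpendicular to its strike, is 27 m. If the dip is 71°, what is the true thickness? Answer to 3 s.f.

True thickness t = w · sin(dip) = 27 × sin 71°
t = 27 × 0.9455 = 25.529 m

25.5 m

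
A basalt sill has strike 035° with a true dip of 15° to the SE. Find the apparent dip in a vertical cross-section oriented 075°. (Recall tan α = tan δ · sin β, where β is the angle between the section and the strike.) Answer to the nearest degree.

10°

The section lies 40° from the strike.
tan(apparent dip) = tan 15° · sin 40° = 0.1722
α = arctan(0.1722) = 9.77°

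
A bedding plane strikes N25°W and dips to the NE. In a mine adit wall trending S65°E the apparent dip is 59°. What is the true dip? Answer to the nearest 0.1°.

68.9°

β = acute angle between strike N25°W and section S65°E = 40°.
tan δ = tan α / sin β = tan 59° / sin 40° = 1.6643 / 0.6428 = 2.5892
true dip = arctan 2.5892 = 68.88°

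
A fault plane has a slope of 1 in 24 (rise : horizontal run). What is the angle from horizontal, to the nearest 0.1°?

2.4°

tan θ = 1/24 = 0.0417
θ = arctan(0.0417) = 2.39°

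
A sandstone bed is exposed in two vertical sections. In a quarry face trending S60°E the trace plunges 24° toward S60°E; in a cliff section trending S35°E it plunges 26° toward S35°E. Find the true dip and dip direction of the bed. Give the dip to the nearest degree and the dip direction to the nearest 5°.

Represent each trace as a vector plunging at its apparent dip toward its trend (east-north-up frame): v₁ = (0.791, -0.457, -0.407), v₂ = (0.516, -0.736, -0.438).
n = v₁ × v₂ = (0.099, -0.137, 0.347) (taken with n_z > 0).
True dip = arccos(n_z / |n|) = arccos(0.8988) = 26.0°.
The horizontal component of n points toward azimuth atan2(n_x, n_y) = 144°, the dip direction.

true dip 26°, dip direction 145°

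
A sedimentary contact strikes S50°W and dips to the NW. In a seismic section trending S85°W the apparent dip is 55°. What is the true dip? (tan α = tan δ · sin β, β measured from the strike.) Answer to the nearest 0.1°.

β = acute angle between strike S50°W and section S85°W = 35°.
tan δ = tan α / sin β = tan 55° / sin 35° = 1.4281 / 0.5736 = 2.4899
δ = arctan(2.4899) = 68.12°

68.1°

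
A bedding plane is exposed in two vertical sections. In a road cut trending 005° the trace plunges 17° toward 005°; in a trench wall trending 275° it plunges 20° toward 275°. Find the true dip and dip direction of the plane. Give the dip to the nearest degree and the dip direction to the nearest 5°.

The two traces are lines in the plane: v₁ = (sin 5°·cos 17°, cos 5°·cos 17°, −sin 17°), v₂ = (sin 275°·cos 20°, cos 275°·cos 20°, −sin 20°).
The plane normal is n = v₁ × v₂ ∝ (-0.302, 0.302, 0.899).
Dip δ = arctan(|n_h|/n_z) = arctan(0.427/0.899) = 25.4°.
Dip direction = atan2(-0.302, 0.302) = 315° (azimuth of n's horizontal projection).

true dip 25°, dip direction 315°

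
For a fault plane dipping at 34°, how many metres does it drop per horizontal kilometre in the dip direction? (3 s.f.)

675 m

drop per km = 1000 × tan 34° = 1000 × 0.6745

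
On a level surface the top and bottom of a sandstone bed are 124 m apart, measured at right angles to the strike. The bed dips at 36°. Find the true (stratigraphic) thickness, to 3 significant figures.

True thickness t = w · sin(dip) = 124 × sin 36°
t = 124 × 0.5878 = 72.885 m

72.9 m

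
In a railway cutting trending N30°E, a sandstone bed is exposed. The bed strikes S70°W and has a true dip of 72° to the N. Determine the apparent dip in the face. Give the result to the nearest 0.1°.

The section lies 40° from the strike.
tan(apparent dip) = tan 72° · sin 40° = 1.9783
α = arctan(1.9783) = 63.18°

63.2°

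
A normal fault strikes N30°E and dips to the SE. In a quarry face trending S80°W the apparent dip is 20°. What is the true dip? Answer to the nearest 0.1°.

β = acute angle between strike N30°E and section S80°W = 50°.
tan(true dip) = tan 20° / sin 50° = 0.4751
δ = arctan(0.4751) = 25.41°

25.4°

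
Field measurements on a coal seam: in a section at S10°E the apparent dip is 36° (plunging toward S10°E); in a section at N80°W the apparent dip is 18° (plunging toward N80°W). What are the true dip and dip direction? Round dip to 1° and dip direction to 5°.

true dip 43°, dip direction 210°

The two traces are lines in the plane: v₁ = (sin 170°·cos 36°, cos 170°·cos 36°, −sin 36°), v₂ = (sin 280°·cos 18°, cos 280°·cos 18°, −sin 18°).
The plane normal is n = v₁ × v₂ ∝ (-0.343, -0.594, 0.723).
tan δ = √(n_x²+n_y²)/n_z = 0.686/0.723, so δ = 43.5°.
Dip direction = azimuth of (n_x, n_y) = atan2(-0.343, -0.594) = 210°.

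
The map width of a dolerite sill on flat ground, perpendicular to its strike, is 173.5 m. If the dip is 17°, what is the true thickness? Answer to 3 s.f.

50.7 m

True thickness t = w · sin(dip) = 173.5 × sin 17°
t = 173.5 × 0.2924 = 50.726 m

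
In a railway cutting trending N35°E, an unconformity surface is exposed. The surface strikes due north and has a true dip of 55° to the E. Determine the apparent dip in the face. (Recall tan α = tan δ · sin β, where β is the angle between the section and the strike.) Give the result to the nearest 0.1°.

Angle between strike (due north) and section (N35°E): β = 35°.
tan α = tan 55° × sin 35° = 1.4281 × 0.5736 = 0.8192
α = arctan(0.8192) = 39.32°

39.3°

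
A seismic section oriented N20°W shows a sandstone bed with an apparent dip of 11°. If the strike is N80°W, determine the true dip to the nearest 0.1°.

12.7°

β = acute angle between strike N80°W and section N20°W = 60°.
tan(true dip) = tan 11° / sin 60° = 0.2245
true dip = arctan 0.2245 = 12.65°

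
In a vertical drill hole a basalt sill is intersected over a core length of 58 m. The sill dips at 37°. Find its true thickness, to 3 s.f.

True thickness t = h · cos(dip) = 58 × cos 37°
t = 58 × 0.7986 = 46.321 m

46.3 m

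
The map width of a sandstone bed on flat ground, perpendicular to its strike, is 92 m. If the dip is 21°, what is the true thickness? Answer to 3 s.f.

33.0 m

True thickness t = w · sin(dip) = 92 × sin 21°
t = 92 × 0.3584 = 32.970 m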